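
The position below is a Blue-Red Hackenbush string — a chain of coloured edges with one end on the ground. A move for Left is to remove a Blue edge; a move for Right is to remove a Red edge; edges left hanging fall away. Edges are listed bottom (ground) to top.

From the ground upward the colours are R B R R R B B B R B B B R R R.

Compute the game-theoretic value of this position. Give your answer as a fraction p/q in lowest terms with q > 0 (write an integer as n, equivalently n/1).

-14479/16384

G(R) = { · | 0 } → -1
G(RB) = { -1 | 0 } → -1/2
G(RBR) = { -1 | -1/2, 0 } → -3/4
G(RBRR) = { -1 | -3/4, -1/2, 0 } → -7/8
G(RBRRR) = { -1 | -7/8, -3/4, -1/2, 0 } → -15/16
G(RBRRRB) = { -1, -15/16 | -7/8, -3/4, -1/2, 0 } → -29/32
G(RBRRRBB) = { -1, -15/16, -29/32 | -7/8, -3/4, -1/2, 0 } → -57/64
G(RBRRRBBB) = { -1, -15/16, -29/32, -57/64 | -7/8, -3/4, -1/2, 0 } → -113/128
G(RBRRRBBBR) = { -1, -15/16, -29/32, -57/64 | -113/128, -7/8, -3/4, -1/2, 0 } → -227/256
G(RBRRRBBBRB) = { -1, -15/16, -29/32, -57/64, -227/256 | -113/128, -7/8, -3/4, -1/2, 0 } → -453/512
G(RBRRRBBBRBB) = { -1, -15/16, -29/32, -57/64, -227/256, -453/512 | -113/128, -7/8, -3/4, -1/2, 0 } → -905/1024
G(RBRRRBBBRBBB) = { -1, -15/16, -29/32, -57/64, -227/256, -453/512, -905/1024 | -113/128, -7/8, -3/4, -1/2, 0 } → -1809/2048
G(RBRRRBBBRBBBR) = { -1, -15/16, -29/32, -57/64, -227/256, -453/512, -905/1024 | -1809/2048, -113/128, -7/8, -3/4, -1/2, 0 } → -3619/4096
G(RBRRRBBBRBBBRR) = { -1, -15/16, -29/32, -57/64, -227/256, -453/512, -905/1024 | -3619/4096, -1809/2048, -113/128, -7/8, -3/4, -1/2, 0 } → -7239/8192
G(RBRRRBBBRBBBRRR) = { -1, -15/16, -29/32, -57/64, -227/256, -453/512, -905/1024 | -7239/8192, -3619/4096, -1809/2048, -113/128, -7/8, -3/4, -1/2, 0 } → -14479/16384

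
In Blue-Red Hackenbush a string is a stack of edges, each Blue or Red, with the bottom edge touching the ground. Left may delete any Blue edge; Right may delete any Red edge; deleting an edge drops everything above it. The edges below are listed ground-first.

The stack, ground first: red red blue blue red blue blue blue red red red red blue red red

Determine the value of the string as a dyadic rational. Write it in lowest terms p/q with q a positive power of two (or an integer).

r: Left { — }, Right { 0 } ⇒ simplest -1
rr: Left { — }, Right { -1, 0 } ⇒ simplest -2
rrb: Left { -2 }, Right { -1, 0 } ⇒ simplest -3/2
rrbb: Left { -2, -3/2 }, Right { -1, 0 } ⇒ simplest -5/4
rrbbr: Left { -2, -3/2 }, Right { -5/4, -1, 0 } ⇒ simplest -11/8
rrbbrb: Left { -2, -3/2, -11/8 }, Right { -5/4, -1, 0 } ⇒ simplest -21/16
rrbbrbb: Left { -2, -3/2, -11/8, -21/16 }, Right { -5/4, -1, 0 } ⇒ simplest -41/32
rrbbrbbb: Left { -2, -3/2, -11/8, -21/16, -41/32 }, Right { -5/4, -1, 0 } ⇒ simplest -81/64
rrbbrbbbr: Left { -2, -3/2, -11/8, -21/16, -41/32 }, Right { -81/64, -5/4, -1, 0 } ⇒ simplest -163/128
rrbbrbbbrr: Left { -2, -3/2, -11/8, -21/16, -41/32 }, Right { -163/128, -81/64, -5/4, -1, 0 } ⇒ simplest -327/256
rrbbrbbbrrr: Left { -2, -3/2, -11/8, -21/16, -41/32 }, Right { -327/256, -163/128, -81/64, -5/4, -1, 0 } ⇒ simplest -655/512
rrbbrbbbrrrr: Left { -2, -3/2, -11/8, -21/16, -41/32 }, Right { -655/512, -327/256, -163/128, -81/64, -5/4, -1, 0 } ⇒ simplest -1311/1024
rrbbrbbbrrrrb: Left { -2, -3/2, -11/8, -21/16, -41/32, -1311/1024 }, Right { -655/512, -327/256, -163/128, -81/64, -5/4, -1, 0 } ⇒ simplest -2621/2048
rrbbrbbbrrrrbr: Left { -2, -3/2, -11/8, -21/16, -41/32, -1311/1024 }, Right { -2621/2048, -655/512, -327/256, -163/128, -81/64, -5/4, -1, 0 } ⇒ simplest -5243/4096
rrbbrbbbrrrrbrr: Left { -2, -3/2, -11/8, -21/16, -41/32, -1311/1024 }, Right { -5243/4096, -2621/2048, -655/512, -327/256, -163/128, -81/64, -5/4, -1, 0 } ⇒ simplest -10487/8192

-10487/8192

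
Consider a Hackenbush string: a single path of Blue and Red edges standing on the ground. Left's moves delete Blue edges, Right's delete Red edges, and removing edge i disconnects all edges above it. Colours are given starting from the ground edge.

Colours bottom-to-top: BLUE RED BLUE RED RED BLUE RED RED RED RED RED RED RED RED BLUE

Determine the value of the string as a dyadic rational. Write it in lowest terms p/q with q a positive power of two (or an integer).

9219/16384

Build value(s[:k]) for k = 1..15, string s = BLUE RED BLUE RED RED BLUE RED RED RED RED RED RED RED RED BLUE.
value_1 [B]  L=[0]  R=[·]  ⇒ 1
value_2 [BR]  L=[0]  R=[1]  ⇒ 1/2
value_3 [BRB]  L=[0, 1/2]  R=[1]  ⇒ 3/4
value_4 [BRBR]  L=[0, 1/2]  R=[3/4, 1]  ⇒ 5/8
value_5 [BRBRR]  L=[0, 1/2]  R=[5/8, 3/4, 1]  ⇒ 9/16
value_6 [BRBRRB]  L=[0, 1/2, 9/16]  R=[5/8, 3/4, 1]  ⇒ 19/32
value_7 [BRBRRBR]  L=[0, 1/2, 9/16]  R=[19/32, 5/8, 3/4, 1]  ⇒ 37/64
value_8 [BRBRRBRR]  L=[0, 1/2, 9/16]  R=[37/64, 19/32, 5/8, 3/4, 1]  ⇒ 73/128
value_9 [BRBRRBRRR]  L=[0, 1/2, 9/16]  R=[73/128, 37/64, 19/32, 5/8, 3/4, 1]  ⇒ 145/256
value_10 [BRBRRBRRRR]  L=[0, 1/2, 9/16]  R=[145/256, 73/128, 37/64, 19/32, 5/8, 3/4, 1]  ⇒ 289/512
value_11 [BRBRRBRRRRR]  L=[0, 1/2, 9/16]  R=[289/512, 145/256, 73/128, 37/64, 19/32, 5/8, 3/4, 1]  ⇒ 577/1024
value_12 [BRBRRBRRRRRR]  L=[0, 1/2, 9/16]  R=[577/1024, 289/512, 145/256, 73/128, 37/64, 19/32, 5/8, 3/4, 1]  ⇒ 1153/2048
value_13 [BRBRRBRRRRRRR]  L=[0, 1/2, 9/16]  R=[1153/2048, 577/1024, 289/512, 145/256, 73/128, 37/64, 19/32, 5/8, 3/4, 1]  ⇒ 2305/4096
value_14 [BRBRRBRRRRRRRR]  L=[0, 1/2, 9/16]  R=[2305/4096, 1153/2048, 577/1024, 289/512, 145/256, 73/128, 37/64, 19/32, 5/8, 3/4, 1]  ⇒ 4609/8192
value_15 [BRBRRBRRRRRRRRB]  L=[0, 1/2, 9/16, 4609/8192]  R=[2305/4096, 1153/2048, 577/1024, 289/512, 145/256, 73/128, 37/64, 19/32, 5/8, 3/4, 1]  ⇒ 9219/16384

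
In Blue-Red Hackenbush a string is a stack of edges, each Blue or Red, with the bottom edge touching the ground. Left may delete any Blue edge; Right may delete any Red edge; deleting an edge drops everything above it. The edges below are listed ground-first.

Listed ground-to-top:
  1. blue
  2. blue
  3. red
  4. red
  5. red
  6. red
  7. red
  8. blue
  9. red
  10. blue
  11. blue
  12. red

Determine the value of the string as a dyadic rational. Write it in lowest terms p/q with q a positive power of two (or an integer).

Build v(s[:k]) for k = 1..12, string s = blue blue red red red red red blue red blue blue red.
v(b) = { 0 | — } — 1
v(bb) = { 0,1 | — } — 2
v(bbr) = { 0,1 | 2 } — 3/2
v(bbrr) = { 0,1 | 3/2,2 } — 5/4
v(bbrrr) = { 0,1 | 5/4,3/2,2 } — 9/8
v(bbrrrr) = { 0,1 | 9/8,5/4,3/2,2 } — 17/16
v(bbrrrrr) = { 0,1 | 17/16,9/8,5/4,3/2,2 } — 33/32
v(bbrrrrrb) = { 0,1,33/32 | 17/16,9/8,5/4,3/2,2 } — 67/64
v(bbrrrrrbr) = { 0,1,33/32 | 67/64,17/16,9/8,5/4,3/2,2 } — 133/128
v(bbrrrrrbrb) = { 0,1,33/32,133/128 | 67/64,17/16,9/8,5/4,3/2,2 } — 267/256
v(bbrrrrrbrbb) = { 0,1,33/32,133/128,267/256 | 67/64,17/16,9/8,5/4,3/2,2 } — 535/512
v(bbrrrrrbrbbr) = { 0,1,33/32,133/128,267/256 | 535/512,67/64,17/16,9/8,5/4,3/2,2 } — 1069/1024

1069/1024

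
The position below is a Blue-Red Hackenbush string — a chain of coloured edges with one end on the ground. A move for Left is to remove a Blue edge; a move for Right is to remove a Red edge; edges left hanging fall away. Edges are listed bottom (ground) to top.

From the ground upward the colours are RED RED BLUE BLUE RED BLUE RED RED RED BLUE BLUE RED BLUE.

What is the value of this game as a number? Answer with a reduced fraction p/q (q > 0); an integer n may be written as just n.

Recurse on prefixes of the 13-edge string RED RED BLUE BLUE RED BLUE RED RED RED BLUE BLUE RED BLUE:
1 of 13 · R · max L −∞ · min R 0 = -1
2 of 13 · RR · max L −∞ · min R -1 = -2
3 of 13 · RRB · max L -2 · min R -1 = -3/2
4 of 13 · RRBB · max L -3/2 · min R -1 = -5/4
5 of 13 · RRBBR · max L -3/2 · min R -5/4 = -11/8
6 of 13 · RRBBRB · max L -11/8 · min R -5/4 = -21/16
7 of 13 · RRBBRBR · max L -11/8 · min R -21/16 = -43/32
8 of 13 · RRBBRBRR · max L -11/8 · min R -43/32 = -87/64
9 of 13 · RRBBRBRRR · max L -11/8 · min R -87/64 = -175/128
10 of 13 · RRBBRBRRRB · max L -175/128 · min R -87/64 = -349/256
11 of 13 · RRBBRBRRRBB · max L -349/256 · min R -87/64 = -697/512
12 of 13 · RRBBRBRRRBBR · max L -349/256 · min R -697/512 = -1395/1024
13 of 13 · RRBBRBRRRBBRB · max L -1395/1024 · min R -697/512 = -2789/2048

-2789/2048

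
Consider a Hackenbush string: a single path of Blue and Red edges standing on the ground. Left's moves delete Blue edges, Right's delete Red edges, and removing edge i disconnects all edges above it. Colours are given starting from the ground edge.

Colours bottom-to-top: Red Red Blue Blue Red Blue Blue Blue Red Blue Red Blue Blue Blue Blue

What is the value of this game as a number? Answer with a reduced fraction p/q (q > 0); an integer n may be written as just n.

Prefix values for Red Red Blue Blue Red Blue Blue Blue Red Blue Red Blue Blue Blue Blue via {L|R} + simplicity:
R: Left {  }, Right { 0 } = simplest -1
RR: Left {  }, Right { -1; 0 } = simplest -2
RRB: Left { -2 }, Right { -1; 0 } = simplest -3/2
RRBB: Left { -2; -3/2 }, Right { -1; 0 } = simplest -5/4
RRBBR: Left { -2; -3/2 }, Right { -5/4; -1; 0 } = simplest -11/8
RRBBRB: Left { -2; -3/2; -11/8 }, Right { -5/4; -1; 0 } = simplest -21/16
RRBBRBB: Left { -2; -3/2; -11/8; -21/16 }, Right { -5/4; -1; 0 } = simplest -41/32
RRBBRBBB: Left { -2; -3/2; -11/8; -21/16; -41/32 }, Right { -5/4; -1; 0 } = simplest -81/64
RRBBRBBBR: Left { -2; -3/2; -11/8; -21/16; -41/32 }, Right { -81/64; -5/4; -1; 0 } = simplest -163/128
RRBBRBBBRB: Left { -2; -3/2; -11/8; -21/16; -41/32; -163/128 }, Right { -81/64; -5/4; -1; 0 } = simplest -325/256
RRBBRBBBRBR: Left { -2; -3/2; -11/8; -21/16; -41/32; -163/128 }, Right { -325/256; -81/64; -5/4; -1; 0 } = simplest -651/512
RRBBRBBBRBRB: Left { -2; -3/2; -11/8; -21/16; -41/32; -163/128; -651/512 }, Right { -325/256; -81/64; -5/4; -1; 0 } = simplest -1301/1024
RRBBRBBBRBRBB: Left { -2; -3/2; -11/8; -21/16; -41/32; -163/128; -651/512; -1301/1024 }, Right { -325/256; -81/64; -5/4; -1; 0 } = simplest -2601/2048
RRBBRBBBRBRBBB: Left { -2; -3/2; -11/8; -21/16; -41/32; -163/128; -651/512; -1301/1024; -2601/2048 }, Right { -325/256; -81/64; -5/4; -1; 0 } = simplest -5201/4096
RRBBRBBBRBRBBBB: Left { -2; -3/2; -11/8; -21/16; -41/32; -163/128; -651/512; -1301/1024; -2601/2048; -5201/4096 }, Right { -325/256; -81/64; -5/4; -1; 0 } = simplest -10401/8192

-10401/8192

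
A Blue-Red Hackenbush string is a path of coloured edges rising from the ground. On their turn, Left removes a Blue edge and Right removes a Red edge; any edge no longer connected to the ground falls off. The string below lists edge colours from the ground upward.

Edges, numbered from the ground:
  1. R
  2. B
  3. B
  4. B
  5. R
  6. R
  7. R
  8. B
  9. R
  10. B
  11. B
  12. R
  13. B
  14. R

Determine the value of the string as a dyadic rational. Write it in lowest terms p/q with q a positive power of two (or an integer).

edge 1 of 14 (R): { ∅ | 0 } → -1
edge 2 of 14 (B): { -1 | 0 } → -1/2
edge 3 of 14 (B): { -1; -1/2 | 0 } → -1/4
edge 4 of 14 (B): { -1; -1/2; -1/4 | 0 } → -1/8
edge 5 of 14 (R): { -1; -1/2; -1/4 | -1/8; 0 } → -3/16
edge 6 of 14 (R): { -1; -1/2; -1/4 | -3/16; -1/8; 0 } → -7/32
edge 7 of 14 (R): { -1; -1/2; -1/4 | -7/32; -3/16; -1/8; 0 } → -15/64
edge 8 of 14 (B): { -1; -1/2; -1/4; -15/64 | -7/32; -3/16; -1/8; 0 } → -29/128
edge 9 of 14 (R): { -1; -1/2; -1/4; -15/64 | -29/128; -7/32; -3/16; -1/8; 0 } → -59/256
edge 10 of 14 (B): { -1; -1/2; -1/4; -15/64; -59/256 | -29/128; -7/32; -3/16; -1/8; 0 } → -117/512
edge 11 of 14 (B): { -1; -1/2; -1/4; -15/64; -59/256; -117/512 | -29/128; -7/32; -3/16; -1/8; 0 } → -233/1024
edge 12 of 14 (R): { -1; -1/2; -1/4; -15/64; -59/256; -117/512 | -233/1024; -29/128; -7/32; -3/16; -1/8; 0 } → -467/2048
edge 13 of 14 (B): { -1; -1/2; -1/4; -15/64; -59/256; -117/512; -467/2048 | -233/1024; -29/128; -7/32; -3/16; -1/8; 0 } → -933/4096
edge 14 of 14 (R): { -1; -1/2; -1/4; -15/64; -59/256; -117/512; -467/2048 | -933/4096; -233/1024; -29/128; -7/32; -3/16; -1/8; 0 } → -1867/8192

-1867/8192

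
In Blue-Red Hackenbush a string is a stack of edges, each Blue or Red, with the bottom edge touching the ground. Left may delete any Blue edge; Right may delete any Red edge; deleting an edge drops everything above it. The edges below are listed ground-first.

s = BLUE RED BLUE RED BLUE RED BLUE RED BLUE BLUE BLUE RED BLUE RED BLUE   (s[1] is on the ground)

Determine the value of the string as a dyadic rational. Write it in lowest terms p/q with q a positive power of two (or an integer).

10987/16384

v_1 [B]  L=[0]  R=[—]  gives 1
v_2 [BR]  L=[0]  R=[1]  gives 1/2
v_3 [BRB]  L=[0,1/2]  R=[1]  gives 3/4
v_4 [BRBR]  L=[0,1/2]  R=[3/4,1]  gives 5/8
v_5 [BRBRB]  L=[0,1/2,5/8]  R=[3/4,1]  gives 11/16
v_6 [BRBRBR]  L=[0,1/2,5/8]  R=[11/16,3/4,1]  gives 21/32
v_7 [BRBRBRB]  L=[0,1/2,5/8,21/32]  R=[11/16,3/4,1]  gives 43/64
v_8 [BRBRBRBR]  L=[0,1/2,5/8,21/32]  R=[43/64,11/16,3/4,1]  gives 85/128
v_9 [BRBRBRBRB]  L=[0,1/2,5/8,21/32,85/128]  R=[43/64,11/16,3/4,1]  gives 171/256
v_10 [BRBRBRBRBB]  L=[0,1/2,5/8,21/32,85/128,171/256]  R=[43/64,11/16,3/4,1]  gives 343/512
v_11 [BRBRBRBRBBB]  L=[0,1/2,5/8,21/32,85/128,171/256,343/512]  R=[43/64,11/16,3/4,1]  gives 687/1024
v_12 [BRBRBRBRBBBR]  L=[0,1/2,5/8,21/32,85/128,171/256,343/512]  R=[687/1024,43/64,11/16,3/4,1]  gives 1373/2048
v_13 [BRBRBRBRBBBRB]  L=[0,1/2,5/8,21/32,85/128,171/256,343/512,1373/2048]  R=[687/1024,43/64,11/16,3/4,1]  gives 2747/4096
v_14 [BRBRBRBRBBBRBR]  L=[0,1/2,5/8,21/32,85/128,171/256,343/512,1373/2048]  R=[2747/4096,687/1024,43/64,11/16,3/4,1]  gives 5493/8192
v_15 [BRBRBRBRBBBRBRB]  L=[0,1/2,5/8,21/32,85/128,171/256,343/512,1373/2048,5493/8192]  R=[2747/4096,687/1024,43/64,11/16,3/4,1]  gives 10987/16384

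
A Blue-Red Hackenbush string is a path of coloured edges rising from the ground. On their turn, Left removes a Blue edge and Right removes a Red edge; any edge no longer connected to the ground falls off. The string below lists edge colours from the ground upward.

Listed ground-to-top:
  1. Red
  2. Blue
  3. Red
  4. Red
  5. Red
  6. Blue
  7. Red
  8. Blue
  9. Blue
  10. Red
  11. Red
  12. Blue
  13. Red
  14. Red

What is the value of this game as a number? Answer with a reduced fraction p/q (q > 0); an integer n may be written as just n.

-7479/8192

Prefix values for Red Blue Red Red Red Blue Red Blue Blue Red Red Blue Red Red via {L|R} + simplicity:
edge 1 of 14 (Red): { · | 0 } — -1
edge 2 of 14 (Blue): { -1 | 0 } — -1/2
edge 3 of 14 (Red): { -1 | -1/2, 0 } — -3/4
edge 4 of 14 (Red): { -1 | -3/4, -1/2, 0 } — -7/8
edge 5 of 14 (Red): { -1 | -7/8, -3/4, -1/2, 0 } — -15/16
edge 6 of 14 (Blue): { -1, -15/16 | -7/8, -3/4, -1/2, 0 } — -29/32
edge 7 of 14 (Red): { -1, -15/16 | -29/32, -7/8, -3/4, -1/2, 0 } — -59/64
edge 8 of 14 (Blue): { -1, -15/16, -59/64 | -29/32, -7/8, -3/4, -1/2, 0 } — -117/128
edge 9 of 14 (Blue): { -1, -15/16, -59/64, -117/128 | -29/32, -7/8, -3/4, -1/2, 0 } — -233/256
edge 10 of 14 (Red): { -1, -15/16, -59/64, -117/128 | -233/256, -29/32, -7/8, -3/4, -1/2, 0 } — -467/512
edge 11 of 14 (Red): { -1, -15/16, -59/64, -117/128 | -467/512, -233/256, -29/32, -7/8, -3/4, -1/2, 0 } — -935/1024
edge 12 of 14 (Blue): { -1, -15/16, -59/64, -117/128, -935/1024 | -467/512, -233/256, -29/32, -7/8, -3/4, -1/2, 0 } — -1869/2048
edge 13 of 14 (Red): { -1, -15/16, -59/64, -117/128, -935/1024 | -1869/2048, -467/512, -233/256, -29/32, -7/8, -3/4, -1/2, 0 } — -3739/4096
edge 14 of 14 (Red): { -1, -15/16, -59/64, -117/128, -935/1024 | -3739/4096, -1869/2048, -467/512, -233/256, -29/32, -7/8, -3/4, -1/2, 0 } — -7479/8192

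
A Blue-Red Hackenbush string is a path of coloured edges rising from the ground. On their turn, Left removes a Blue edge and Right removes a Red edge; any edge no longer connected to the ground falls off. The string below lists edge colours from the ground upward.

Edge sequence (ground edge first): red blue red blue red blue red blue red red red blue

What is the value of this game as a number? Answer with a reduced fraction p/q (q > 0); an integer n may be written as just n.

-1373/2048

edge 1 of 12 (red): { — | 0 } => -1
edge 2 of 12 (blue): { -1 | 0 } => -1/2
edge 3 of 12 (red): { -1 | -1/2, 0 } => -3/4
edge 4 of 12 (blue): { -1, -3/4 | -1/2, 0 } => -5/8
edge 5 of 12 (red): { -1, -3/4 | -5/8, -1/2, 0 } => -11/16
edge 6 of 12 (blue): { -1, -3/4, -11/16 | -5/8, -1/2, 0 } => -21/32
edge 7 of 12 (red): { -1, -3/4, -11/16 | -21/32, -5/8, -1/2, 0 } => -43/64
edge 8 of 12 (blue): { -1, -3/4, -11/16, -43/64 | -21/32, -5/8, -1/2, 0 } => -85/128
edge 9 of 12 (red): { -1, -3/4, -11/16, -43/64 | -85/128, -21/32, -5/8, -1/2, 0 } => -171/256
edge 10 of 12 (red): { -1, -3/4, -11/16, -43/64 | -171/256, -85/128, -21/32, -5/8, -1/2, 0 } => -343/512
edge 11 of 12 (red): { -1, -3/4, -11/16, -43/64 | -343/512, -171/256, -85/128, -21/32, -5/8, -1/2, 0 } => -687/1024
edge 12 of 12 (blue): { -1, -3/4, -11/16, -43/64, -687/1024 | -343/512, -171/256, -85/128, -21/32, -5/8, -1/2, 0 } => -1373/2048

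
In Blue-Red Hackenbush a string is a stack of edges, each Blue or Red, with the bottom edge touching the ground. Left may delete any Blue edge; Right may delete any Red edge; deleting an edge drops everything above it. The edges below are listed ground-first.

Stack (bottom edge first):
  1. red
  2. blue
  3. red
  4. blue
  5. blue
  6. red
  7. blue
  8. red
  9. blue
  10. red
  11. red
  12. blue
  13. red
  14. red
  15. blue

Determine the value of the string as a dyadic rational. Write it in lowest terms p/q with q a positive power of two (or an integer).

-9581/16384

edge 1 of 15 (red): { none | 0 } -> -1
edge 2 of 15 (blue): { -1 | 0 } -> -1/2
edge 3 of 15 (red): { -1 | -1/2,0 } -> -3/4
edge 4 of 15 (blue): { -1,-3/4 | -1/2,0 } -> -5/8
edge 5 of 15 (blue): { -1,-3/4,-5/8 | -1/2,0 } -> -9/16
edge 6 of 15 (red): { -1,-3/4,-5/8 | -9/16,-1/2,0 } -> -19/32
edge 7 of 15 (blue): { -1,-3/4,-5/8,-19/32 | -9/16,-1/2,0 } -> -37/64
edge 8 of 15 (red): { -1,-3/4,-5/8,-19/32 | -37/64,-9/16,-1/2,0 } -> -75/128
edge 9 of 15 (blue): { -1,-3/4,-5/8,-19/32,-75/128 | -37/64,-9/16,-1/2,0 } -> -149/256
edge 10 of 15 (red): { -1,-3/4,-5/8,-19/32,-75/128 | -149/256,-37/64,-9/16,-1/2,0 } -> -299/512
edge 11 of 15 (red): { -1,-3/4,-5/8,-19/32,-75/128 | -299/512,-149/256,-37/64,-9/16,-1/2,0 } -> -599/1024
edge 12 of 15 (blue): { -1,-3/4,-5/8,-19/32,-75/128,-599/1024 | -299/512,-149/256,-37/64,-9/16,-1/2,0 } -> -1197/2048
edge 13 of 15 (red): { -1,-3/4,-5/8,-19/32,-75/128,-599/1024 | -1197/2048,-299/512,-149/256,-37/64,-9/16,-1/2,0 } -> -2395/4096
edge 14 of 15 (red): { -1,-3/4,-5/8,-19/32,-75/128,-599/1024 | -2395/4096,-1197/2048,-299/512,-149/256,-37/64,-9/16,-1/2,0 } -> -4791/8192
edge 15 of 15 (blue): { -1,-3/4,-5/8,-19/32,-75/128,-599/1024,-4791/8192 | -2395/4096,-1197/2048,-299/512,-149/256,-37/64,-9/16,-1/2,0 } -> -9581/16384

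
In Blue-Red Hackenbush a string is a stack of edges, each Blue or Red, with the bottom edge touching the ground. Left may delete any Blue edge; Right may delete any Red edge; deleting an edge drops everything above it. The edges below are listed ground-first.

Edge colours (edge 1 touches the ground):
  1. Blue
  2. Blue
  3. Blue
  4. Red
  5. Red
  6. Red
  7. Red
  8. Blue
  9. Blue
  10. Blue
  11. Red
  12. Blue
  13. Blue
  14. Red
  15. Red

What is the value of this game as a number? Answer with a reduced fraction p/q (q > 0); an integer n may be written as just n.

8665/4096

v(B) = { 0 | none } gives 1
v(BB) = { 0; 1 | none } gives 2
v(BBB) = { 0; 1; 2 | none } gives 3
v(BBBR) = { 0; 1; 2 | 3 } gives 5/2
v(BBBRR) = { 0; 1; 2 | 5/2; 3 } gives 9/4
v(BBBRRR) = { 0; 1; 2 | 9/4; 5/2; 3 } gives 17/8
v(BBBRRRR) = { 0; 1; 2 | 17/8; 9/4; 5/2; 3 } gives 33/16
v(BBBRRRRB) = { 0; 1; 2; 33/16 | 17/8; 9/4; 5/2; 3 } gives 67/32
v(BBBRRRRBB) = { 0; 1; 2; 33/16; 67/32 | 17/8; 9/4; 5/2; 3 } gives 135/64
v(BBBRRRRBBB) = { 0; 1; 2; 33/16; 67/32; 135/64 | 17/8; 9/4; 5/2; 3 } gives 271/128
v(BBBRRRRBBBR) = { 0; 1; 2; 33/16; 67/32; 135/64 | 271/128; 17/8; 9/4; 5/2; 3 } gives 541/256
v(BBBRRRRBBBRB) = { 0; 1; 2; 33/16; 67/32; 135/64; 541/256 | 271/128; 17/8; 9/4; 5/2; 3 } gives 1083/512
v(BBBRRRRBBBRBB) = { 0; 1; 2; 33/16; 67/32; 135/64; 541/256; 1083/512 | 271/128; 17/8; 9/4; 5/2; 3 } gives 2167/1024
v(BBBRRRRBBBRBBR) = { 0; 1; 2; 33/16; 67/32; 135/64; 541/256; 1083/512 | 2167/1024; 271/128; 17/8; 9/4; 5/2; 3 } gives 4333/2048
v(BBBRRRRBBBRBBRR) = { 0; 1; 2; 33/16; 67/32; 135/64; 541/256; 1083/512 | 4333/2048; 2167/1024; 271/128; 17/8; 9/4; 5/2; 3 } gives 8665/4096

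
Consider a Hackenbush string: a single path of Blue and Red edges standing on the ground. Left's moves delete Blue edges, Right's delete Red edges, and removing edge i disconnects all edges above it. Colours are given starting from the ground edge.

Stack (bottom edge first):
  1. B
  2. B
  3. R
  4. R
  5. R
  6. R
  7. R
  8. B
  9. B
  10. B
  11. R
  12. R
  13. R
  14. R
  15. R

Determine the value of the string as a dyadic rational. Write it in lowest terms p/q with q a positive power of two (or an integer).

8641/8192

Build v(s[:k]) for k = 1..15, string s = B B R R R R R B B B R R R R R.
B: Left { 0 }, Right { · } ⇒ simplest 1
BB: Left { 0,1 }, Right { · } ⇒ simplest 2
BBR: Left { 0,1 }, Right { 2 } ⇒ simplest 3/2
BBRR: Left { 0,1 }, Right { 3/2,2 } ⇒ simplest 5/4
BBRRR: Left { 0,1 }, Right { 5/4,3/2,2 } ⇒ simplest 9/8
BBRRRR: Left { 0,1 }, Right { 9/8,5/4,3/2,2 } ⇒ simplest 17/16
BBRRRRR: Left { 0,1 }, Right { 17/16,9/8,5/4,3/2,2 } ⇒ simplest 33/32
BBRRRRRB: Left { 0,1,33/32 }, Right { 17/16,9/8,5/4,3/2,2 } ⇒ simplest 67/64
BBRRRRRBB: Left { 0,1,33/32,67/64 }, Right { 17/16,9/8,5/4,3/2,2 } ⇒ simplest 135/128
BBRRRRRBBB: Left { 0,1,33/32,67/64,135/128 }, Right { 17/16,9/8,5/4,3/2,2 } ⇒ simplest 271/256
BBRRRRRBBBR: Left { 0,1,33/32,67/64,135/128 }, Right { 271/256,17/16,9/8,5/4,3/2,2 } ⇒ simplest 541/512
BBRRRRRBBBRR: Left { 0,1,33/32,67/64,135/128 }, Right { 541/512,271/256,17/16,9/8,5/4,3/2,2 } ⇒ simplest 1081/1024
BBRRRRRBBBRRR: Left { 0,1,33/32,67/64,135/128 }, Right { 1081/1024,541/512,271/256,17/16,9/8,5/4,3/2,2 } ⇒ simplest 2161/2048
BBRRRRRBBBRRRR: Left { 0,1,33/32,67/64,135/128 }, Right { 2161/2048,1081/1024,541/512,271/256,17/16,9/8,5/4,3/2,2 } ⇒ simplest 4321/4096
BBRRRRRBBBRRRRR: Left { 0,1,33/32,67/64,135/128 }, Right { 4321/4096,2161/2048,1081/1024,541/512,271/256,17/16,9/8,5/4,3/2,2 } ⇒ simplest 8641/8192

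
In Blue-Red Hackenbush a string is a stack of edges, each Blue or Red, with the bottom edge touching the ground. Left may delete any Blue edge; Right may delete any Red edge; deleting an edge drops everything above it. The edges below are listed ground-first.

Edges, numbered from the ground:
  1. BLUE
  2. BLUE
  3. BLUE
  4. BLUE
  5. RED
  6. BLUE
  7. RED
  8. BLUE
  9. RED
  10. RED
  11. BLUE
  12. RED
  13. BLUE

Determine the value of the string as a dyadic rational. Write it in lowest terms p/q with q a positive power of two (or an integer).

1867/512

B: Left { 0 }, Right { ∅ } → simplest 1
BB: Left { 0,1 }, Right { ∅ } → simplest 2
BBB: Left { 0,1,2 }, Right { ∅ } → simplest 3
BBBB: Left { 0,1,2,3 }, Right { ∅ } → simplest 4
BBBBR: Left { 0,1,2,3 }, Right { 4 } → simplest 7/2
BBBBRB: Left { 0,1,2,3,7/2 }, Right { 4 } → simplest 15/4
BBBBRBR: Left { 0,1,2,3,7/2 }, Right { 15/4,4 } → simplest 29/8
BBBBRBRB: Left { 0,1,2,3,7/2,29/8 }, Right { 15/4,4 } → simplest 59/16
BBBBRBRBR: Left { 0,1,2,3,7/2,29/8 }, Right { 59/16,15/4,4 } → simplest 117/32
BBBBRBRBRR: Left { 0,1,2,3,7/2,29/8 }, Right { 117/32,59/16,15/4,4 } → simplest 233/64
BBBBRBRBRRB: Left { 0,1,2,3,7/2,29/8,233/64 }, Right { 117/32,59/16,15/4,4 } → simplest 467/128
BBBBRBRBRRBR: Left { 0,1,2,3,7/2,29/8,233/64 }, Right { 467/128,117/32,59/16,15/4,4 } → simplest 933/256
BBBBRBRBRRBRB: Left { 0,1,2,3,7/2,29/8,233/64,933/256 }, Right { 467/128,117/32,59/16,15/4,4 } → simplest 1867/512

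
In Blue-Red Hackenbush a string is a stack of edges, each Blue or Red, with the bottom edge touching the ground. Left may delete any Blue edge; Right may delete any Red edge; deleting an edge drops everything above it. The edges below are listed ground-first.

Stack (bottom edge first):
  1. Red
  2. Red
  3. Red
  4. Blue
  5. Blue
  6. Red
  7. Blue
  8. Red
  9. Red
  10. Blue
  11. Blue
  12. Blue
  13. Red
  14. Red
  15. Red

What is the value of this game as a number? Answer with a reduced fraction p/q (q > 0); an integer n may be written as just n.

edge 1 of 15 (Red): {  | 0 } gives -1
edge 2 of 15 (Red): {  | -1 0 } gives -2
edge 3 of 15 (Red): {  | -2 -1 0 } gives -3
edge 4 of 15 (Blue): { -3 | -2 -1 0 } gives -5/2
edge 5 of 15 (Blue): { -3 -5/2 | -2 -1 0 } gives -9/4
edge 6 of 15 (Red): { -3 -5/2 | -9/4 -2 -1 0 } gives -19/8
edge 7 of 15 (Blue): { -3 -5/2 -19/8 | -9/4 -2 -1 0 } gives -37/16
edge 8 of 15 (Red): { -3 -5/2 -19/8 | -37/16 -9/4 -2 -1 0 } gives -75/32
edge 9 of 15 (Red): { -3 -5/2 -19/8 | -75/32 -37/16 -9/4 -2 -1 0 } gives -151/64
edge 10 of 15 (Blue): { -3 -5/2 -19/8 -151/64 | -75/32 -37/16 -9/4 -2 -1 0 } gives -301/128
edge 11 of 15 (Blue): { -3 -5/2 -19/8 -151/64 -301/128 | -75/32 -37/16 -9/4 -2 -1 0 } gives -601/256
edge 12 of 15 (Blue): { -3 -5/2 -19/8 -151/64 -301/128 -601/256 | -75/32 -37/16 -9/4 -2 -1 0 } gives -1201/512
edge 13 of 15 (Red): { -3 -5/2 -19/8 -151/64 -301/128 -601/256 | -1201/512 -75/32 -37/16 -9/4 -2 -1 0 } gives -2403/1024
edge 14 of 15 (Red): { -3 -5/2 -19/8 -151/64 -301/128 -601/256 | -2403/1024 -1201/512 -75/32 -37/16 -9/4 -2 -1 0 } gives -4807/2048
edge 15 of 15 (Red): { -3 -5/2 -19/8 -151/64 -301/128 -601/256 | -4807/2048 -2403/1024 -1201/512 -75/32 -37/16 -9/4 -2 -1 0 } gives -9615/4096

-9615/4096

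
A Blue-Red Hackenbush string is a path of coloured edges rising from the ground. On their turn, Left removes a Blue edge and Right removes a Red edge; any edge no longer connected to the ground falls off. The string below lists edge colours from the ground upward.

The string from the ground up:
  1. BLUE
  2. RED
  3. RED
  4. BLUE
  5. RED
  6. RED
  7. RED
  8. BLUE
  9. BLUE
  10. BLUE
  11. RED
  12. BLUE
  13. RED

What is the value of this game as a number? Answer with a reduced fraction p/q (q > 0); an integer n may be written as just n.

Build G(s[:k]) for k = 1..13, string s = BLUE RED RED BLUE RED RED RED BLUE BLUE BLUE RED BLUE RED.
B: Left { 0 }, Right { · } gives simplest 1
BR: Left { 0 }, Right { 1 } gives simplest 1/2
BRR: Left { 0 }, Right { 1/2; 1 } gives simplest 1/4
BRRB: Left { 0; 1/4 }, Right { 1/2; 1 } gives simplest 3/8
BRRBR: Left { 0; 1/4 }, Right { 3/8; 1/2; 1 } gives simplest 5/16
BRRBRR: Left { 0; 1/4 }, Right { 5/16; 3/8; 1/2; 1 } gives simplest 9/32
BRRBRRR: Left { 0; 1/4 }, Right { 9/32; 5/16; 3/8; 1/2; 1 } gives simplest 17/64
BRRBRRRB: Left { 0; 1/4; 17/64 }, Right { 9/32; 5/16; 3/8; 1/2; 1 } gives simplest 35/128
BRRBRRRBB: Left { 0; 1/4; 17/64; 35/128 }, Right { 9/32; 5/16; 3/8; 1/2; 1 } gives simplest 71/256
BRRBRRRBBB: Left { 0; 1/4; 17/64; 35/128; 71/256 }, Right { 9/32; 5/16; 3/8; 1/2; 1 } gives simplest 143/512
BRRBRRRBBBR: Left { 0; 1/4; 17/64; 35/128; 71/256 }, Right { 143/512; 9/32; 5/16; 3/8; 1/2; 1 } gives simplest 285/1024
BRRBRRRBBBRB: Left { 0; 1/4; 17/64; 35/128; 71/256; 285/1024 }, Right { 143/512; 9/32; 5/16; 3/8; 1/2; 1 } gives simplest 571/2048
BRRBRRRBBBRBR: Left { 0; 1/4; 17/64; 35/128; 71/256; 285/1024 }, Right { 571/2048; 143/512; 9/32; 5/16; 3/8; 1/2; 1 } gives simplest 1141/4096

1141/4096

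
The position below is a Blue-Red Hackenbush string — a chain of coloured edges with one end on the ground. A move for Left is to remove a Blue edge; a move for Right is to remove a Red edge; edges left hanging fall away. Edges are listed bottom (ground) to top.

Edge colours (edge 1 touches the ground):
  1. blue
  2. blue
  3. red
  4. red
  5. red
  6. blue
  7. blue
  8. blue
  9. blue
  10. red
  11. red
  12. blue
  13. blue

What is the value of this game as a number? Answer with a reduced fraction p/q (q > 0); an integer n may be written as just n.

2535/2048

Recurse on prefixes of the 13-edge string blue blue red red red blue blue blue blue red red blue blue:
1 of 13 · b · max L 0 · min R +∞ ⇒ 1
2 of 13 · bb · max L 1 · min R +∞ ⇒ 2
3 of 13 · bbr · max L 1 · min R 2 ⇒ 3/2
4 of 13 · bbrr · max L 1 · min R 3/2 ⇒ 5/4
5 of 13 · bbrrr · max L 1 · min R 5/4 ⇒ 9/8
6 of 13 · bbrrrb · max L 9/8 · min R 5/4 ⇒ 19/16
7 of 13 · bbrrrbb · max L 19/16 · min R 5/4 ⇒ 39/32
8 of 13 · bbrrrbbb · max L 39/32 · min R 5/4 ⇒ 79/64
9 of 13 · bbrrrbbbb · max L 79/64 · min R 5/4 ⇒ 159/128
10 of 13 · bbrrrbbbbr · max L 79/64 · min R 159/128 ⇒ 317/256
11 of 13 · bbrrrbbbbrr · max L 79/64 · min R 317/256 ⇒ 633/512
12 of 13 · bbrrrbbbbrrb · max L 633/512 · min R 317/256 ⇒ 1267/1024
13 of 13 · bbrrrbbbbrrbb · max L 1267/1024 · min R 317/256 ⇒ 2535/2048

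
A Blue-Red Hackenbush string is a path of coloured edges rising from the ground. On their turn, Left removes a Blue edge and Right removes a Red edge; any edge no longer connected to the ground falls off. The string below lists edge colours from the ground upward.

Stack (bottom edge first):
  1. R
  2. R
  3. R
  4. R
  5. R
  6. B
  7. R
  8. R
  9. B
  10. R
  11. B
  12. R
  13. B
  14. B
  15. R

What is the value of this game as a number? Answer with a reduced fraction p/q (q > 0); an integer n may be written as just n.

edge 1 of 15 (R): {  | 0 } -> -1
edge 2 of 15 (R): {  | -1,0 } -> -2
edge 3 of 15 (R): {  | -2,-1,0 } -> -3
edge 4 of 15 (R): {  | -3,-2,-1,0 } -> -4
edge 5 of 15 (R): {  | -4,-3,-2,-1,0 } -> -5
edge 6 of 15 (B): { -5 | -4,-3,-2,-1,0 } -> -9/2
edge 7 of 15 (R): { -5 | -9/2,-4,-3,-2,-1,0 } -> -19/4
edge 8 of 15 (R): { -5 | -19/4,-9/2,-4,-3,-2,-1,0 } -> -39/8
edge 9 of 15 (B): { -5,-39/8 | -19/4,-9/2,-4,-3,-2,-1,0 } -> -77/16
edge 10 of 15 (R): { -5,-39/8 | -77/16,-19/4,-9/2,-4,-3,-2,-1,0 } -> -155/32
edge 11 of 15 (B): { -5,-39/8,-155/32 | -77/16,-19/4,-9/2,-4,-3,-2,-1,0 } -> -309/64
edge 12 of 15 (R): { -5,-39/8,-155/32 | -309/64,-77/16,-19/4,-9/2,-4,-3,-2,-1,0 } -> -619/128
edge 13 of 15 (B): { -5,-39/8,-155/32,-619/128 | -309/64,-77/16,-19/4,-9/2,-4,-3,-2,-1,0 } -> -1237/256
edge 14 of 15 (B): { -5,-39/8,-155/32,-619/128,-1237/256 | -309/64,-77/16,-19/4,-9/2,-4,-3,-2,-1,0 } -> -2473/512
edge 15 of 15 (R): { -5,-39/8,-155/32,-619/128,-1237/256 | -2473/512,-309/64,-77/16,-19/4,-9/2,-4,-3,-2,-1,0 } -> -4947/1024

-4947/1024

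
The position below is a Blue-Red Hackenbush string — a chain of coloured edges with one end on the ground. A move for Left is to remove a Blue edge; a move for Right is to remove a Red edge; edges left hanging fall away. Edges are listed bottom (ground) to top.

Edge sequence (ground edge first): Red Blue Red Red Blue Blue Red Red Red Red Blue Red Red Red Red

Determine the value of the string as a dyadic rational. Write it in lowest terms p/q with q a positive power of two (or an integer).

-13279/16384

Recurse on prefixes of the 15-edge string Red Blue Red Red Blue Blue Red Red Red Red Blue Red Red Red Red:
step 1: add Red to get R; options L={ (no moves) } R={ 0 } — -1
step 2: add Blue to get RB; options L={ -1 } R={ 0 } — -1/2
step 3: add Red to get RBR; options L={ -1 } R={ -1/2; 0 } — -3/4
step 4: add Red to get RBRR; options L={ -1 } R={ -3/4; -1/2; 0 } — -7/8
step 5: add Blue to get RBRRB; options L={ -1; -7/8 } R={ -3/4; -1/2; 0 } — -13/16
step 6: add Blue to get RBRRBB; options L={ -1; -7/8; -13/16 } R={ -3/4; -1/2; 0 } — -25/32
step 7: add Red to get RBRRBBR; options L={ -1; -7/8; -13/16 } R={ -25/32; -3/4; -1/2; 0 } — -51/64
step 8: add Red to get RBRRBBRR; options L={ -1; -7/8; -13/16 } R={ -51/64; -25/32; -3/4; -1/2; 0 } — -103/128
step 9: add Red to get RBRRBBRRR; options L={ -1; -7/8; -13/16 } R={ -103/128; -51/64; -25/32; -3/4; -1/2; 0 } — -207/256
step 10: add Red to get RBRRBBRRRR; options L={ -1; -7/8; -13/16 } R={ -207/256; -103/128; -51/64; -25/32; -3/4; -1/2; 0 } — -415/512
step 11: add Blue to get RBRRBBRRRRB; options L={ -1; -7/8; -13/16; -415/512 } R={ -207/256; -103/128; -51/64; -25/32; -3/4; -1/2; 0 } — -829/1024
step 12: add Red to get RBRRBBRRRRBR; options L={ -1; -7/8; -13/16; -415/512 } R={ -829/1024; -207/256; -103/128; -51/64; -25/32; -3/4; -1/2; 0 } — -1659/2048
step 13: add Red to get RBRRBBRRRRBRR; options L={ -1; -7/8; -13/16; -415/512 } R={ -1659/2048; -829/1024; -207/256; -103/128; -51/64; -25/32; -3/4; -1/2; 0 } — -3319/4096
step 14: add Red to get RBRRBBRRRRBRRR; options L={ -1; -7/8; -13/16; -415/512 } R={ -3319/4096; -1659/2048; -829/1024; -207/256; -103/128; -51/64; -25/32; -3/4; -1/2; 0 } — -6639/8192
step 15: add Red to get RBRRBBRRRRBRRRR; options L={ -1; -7/8; -13/16; -415/512 } R={ -6639/8192; -3319/4096; -1659/2048; -829/1024; -207/256; -103/128; -51/64; -25/32; -3/4; -1/2; 0 } — -13279/16384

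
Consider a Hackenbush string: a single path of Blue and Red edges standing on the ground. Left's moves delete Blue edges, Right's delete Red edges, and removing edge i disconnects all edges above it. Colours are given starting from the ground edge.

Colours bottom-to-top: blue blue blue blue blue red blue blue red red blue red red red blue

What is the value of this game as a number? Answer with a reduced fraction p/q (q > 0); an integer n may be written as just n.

b: Left { 0 }, Right { ∅ } => simplest 1
bb: Left { 0; 1 }, Right { ∅ } => simplest 2
bbb: Left { 0; 1; 2 }, Right { ∅ } => simplest 3
bbbb: Left { 0; 1; 2; 3 }, Right { ∅ } => simplest 4
bbbbb: Left { 0; 1; 2; 3; 4 }, Right { ∅ } => simplest 5
bbbbbr: Left { 0; 1; 2; 3; 4 }, Right { 5 } => simplest 9/2
bbbbbrb: Left { 0; 1; 2; 3; 4; 9/2 }, Right { 5 } => simplest 19/4
bbbbbrbb: Left { 0; 1; 2; 3; 4; 9/2; 19/4 }, Right { 5 } => simplest 39/8
bbbbbrbbr: Left { 0; 1; 2; 3; 4; 9/2; 19/4 }, Right { 39/8; 5 } => simplest 77/16
bbbbbrbbrr: Left { 0; 1; 2; 3; 4; 9/2; 19/4 }, Right { 77/16; 39/8; 5 } => simplest 153/32
bbbbbrbbrrb: Left { 0; 1; 2; 3; 4; 9/2; 19/4; 153/32 }, Right { 77/16; 39/8; 5 } => simplest 307/64
bbbbbrbbrrbr: Left { 0; 1; 2; 3; 4; 9/2; 19/4; 153/32 }, Right { 307/64; 77/16; 39/8; 5 } => simplest 613/128
bbbbbrbbrrbrr: Left { 0; 1; 2; 3; 4; 9/2; 19/4; 153/32 }, Right { 613/128; 307/64; 77/16; 39/8; 5 } => simplest 1225/256
bbbbbrbbrrbrrr: Left { 0; 1; 2; 3; 4; 9/2; 19/4; 153/32 }, Right { 1225/256; 613/128; 307/64; 77/16; 39/8; 5 } => simplest 2449/512
bbbbbrbbrrbrrrb: Left { 0; 1; 2; 3; 4; 9/2; 19/4; 153/32; 2449/512 }, Right { 1225/256; 613/128; 307/64; 77/16; 39/8; 5 } => simplest 4899/1024

4899/1024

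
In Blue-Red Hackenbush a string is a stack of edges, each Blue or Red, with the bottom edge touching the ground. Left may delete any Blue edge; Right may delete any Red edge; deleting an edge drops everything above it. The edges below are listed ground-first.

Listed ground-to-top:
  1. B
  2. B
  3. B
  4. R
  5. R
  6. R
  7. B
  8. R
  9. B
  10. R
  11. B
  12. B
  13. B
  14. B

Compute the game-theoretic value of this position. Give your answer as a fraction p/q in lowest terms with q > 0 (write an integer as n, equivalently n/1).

4447/2048

B: Left { 0 }, Right { ∅ } gives simplest 1
BB: Left { 0 1 }, Right { ∅ } gives simplest 2
BBB: Left { 0 1 2 }, Right { ∅ } gives simplest 3
BBBR: Left { 0 1 2 }, Right { 3 } gives simplest 5/2
BBBRR: Left { 0 1 2 }, Right { 5/2 3 } gives simplest 9/4
BBBRRR: Left { 0 1 2 }, Right { 9/4 5/2 3 } gives simplest 17/8
BBBRRRB: Left { 0 1 2 17/8 }, Right { 9/4 5/2 3 } gives simplest 35/16
BBBRRRBR: Left { 0 1 2 17/8 }, Right { 35/16 9/4 5/2 3 } gives simplest 69/32
BBBRRRBRB: Left { 0 1 2 17/8 69/32 }, Right { 35/16 9/4 5/2 3 } gives simplest 139/64
BBBRRRBRBR: Left { 0 1 2 17/8 69/32 }, Right { 139/64 35/16 9/4 5/2 3 } gives simplest 277/128
BBBRRRBRBRB: Left { 0 1 2 17/8 69/32 277/128 }, Right { 139/64 35/16 9/4 5/2 3 } gives simplest 555/256
BBBRRRBRBRBB: Left { 0 1 2 17/8 69/32 277/128 555/256 }, Right { 139/64 35/16 9/4 5/2 3 } gives simplest 1111/512
BBBRRRBRBRBBB: Left { 0 1 2 17/8 69/32 277/128 555/256 1111/512 }, Right { 139/64 35/16 9/4 5/2 3 } gives simplest 2223/1024
BBBRRRBRBRBBBB: Left { 0 1 2 17/8 69/32 277/128 555/256 1111/512 2223/1024 }, Right { 139/64 35/16 9/4 5/2 3 } gives simplest 4447/2048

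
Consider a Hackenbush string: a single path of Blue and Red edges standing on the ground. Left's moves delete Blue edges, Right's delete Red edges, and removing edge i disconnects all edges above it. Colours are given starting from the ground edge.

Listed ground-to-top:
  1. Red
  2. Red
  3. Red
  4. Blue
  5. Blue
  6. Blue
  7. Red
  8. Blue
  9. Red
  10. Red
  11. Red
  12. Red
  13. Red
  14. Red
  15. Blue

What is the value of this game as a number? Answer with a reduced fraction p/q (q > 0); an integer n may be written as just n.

-8957/4096

Build value(s[:k]) for k = 1..15, string s = Red Red Red Blue Blue Blue Red Blue Red Red Red Red Red Red Blue.
step 1: add Red to get R; options L={ (no moves) } R={ 0 } ⇒ -1
step 2: add Red to get RR; options L={ (no moves) } R={ -1; 0 } ⇒ -2
step 3: add Red to get RRR; options L={ (no moves) } R={ -2; -1; 0 } ⇒ -3
step 4: add Blue to get RRRB; options L={ -3 } R={ -2; -1; 0 } ⇒ -5/2
step 5: add Blue to get RRRBB; options L={ -3; -5/2 } R={ -2; -1; 0 } ⇒ -9/4
step 6: add Blue to get RRRBBB; options L={ -3; -5/2; -9/4 } R={ -2; -1; 0 } ⇒ -17/8
step 7: add Red to get RRRBBBR; options L={ -3; -5/2; -9/4 } R={ -17/8; -2; -1; 0 } ⇒ -35/16
step 8: add Blue to get RRRBBBRB; options L={ -3; -5/2; -9/4; -35/16 } R={ -17/8; -2; -1; 0 } ⇒ -69/32
step 9: add Red to get RRRBBBRBR; options L={ -3; -5/2; -9/4; -35/16 } R={ -69/32; -17/8; -2; -1; 0 } ⇒ -139/64
step 10: add Red to get RRRBBBRBRR; options L={ -3; -5/2; -9/4; -35/16 } R={ -139/64; -69/32; -17/8; -2; -1; 0 } ⇒ -279/128
step 11: add Red to get RRRBBBRBRRR; options L={ -3; -5/2; -9/4; -35/16 } R={ -279/128; -139/64; -69/32; -17/8; -2; -1; 0 } ⇒ -559/256
step 12: add Red to get RRRBBBRBRRRR; options L={ -3; -5/2; -9/4; -35/16 } R={ -559/256; -279/128; -139/64; -69/32; -17/8; -2; -1; 0 } ⇒ -1119/512
step 13: add Red to get RRRBBBRBRRRRR; options L={ -3; -5/2; -9/4; -35/16 } R={ -1119/512; -559/256; -279/128; -139/64; -69/32; -17/8; -2; -1; 0 } ⇒ -2239/1024
step 14: add Red to get RRRBBBRBRRRRRR; options L={ -3; -5/2; -9/4; -35/16 } R={ -2239/1024; -1119/512; -559/256; -279/128; -139/64; -69/32; -17/8; -2; -1; 0 } ⇒ -4479/2048
step 15: add Blue to get RRRBBBRBRRRRRRB; options L={ -3; -5/2; -9/4; -35/16; -4479/2048 } R={ -2239/1024; -1119/512; -559/256; -279/128; -139/64; -69/32; -17/8; -2; -1; 0 } ⇒ -8957/4096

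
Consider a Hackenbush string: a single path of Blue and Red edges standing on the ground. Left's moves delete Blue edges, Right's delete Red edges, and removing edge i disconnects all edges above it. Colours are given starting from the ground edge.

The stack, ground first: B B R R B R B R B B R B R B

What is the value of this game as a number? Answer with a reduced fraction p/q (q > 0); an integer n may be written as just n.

5483/4096

Build value(s[:k]) for k = 1..14, string s = B B R R B R B R B B R B R B.
1 of 14 · B · max L 0 · min R +∞ — 1
2 of 14 · BB · max L 1 · min R +∞ — 2
3 of 14 · BBR · max L 1 · min R 2 — 3/2
4 of 14 · BBRR · max L 1 · min R 3/2 — 5/4
5 of 14 · BBRRB · max L 5/4 · min R 3/2 — 11/8
6 of 14 · BBRRBR · max L 5/4 · min R 11/8 — 21/16
7 of 14 · BBRRBRB · max L 21/16 · min R 11/8 — 43/32
8 of 14 · BBRRBRBR · max L 21/16 · min R 43/32 — 85/64
9 of 14 · BBRRBRBRB · max L 85/64 · min R 43/32 — 171/128
10 of 14 · BBRRBRBRBB · max L 171/128 · min R 43/32 — 343/256
11 of 14 · BBRRBRBRBBR · max L 171/128 · min R 343/256 — 685/512
12 of 14 · BBRRBRBRBBRB · max L 685/512 · min R 343/256 — 1371/1024
13 of 14 · BBRRBRBRBBRBR · max L 685/512 · min R 1371/1024 — 2741/2048
14 of 14 · BBRRBRBRBBRBRB · max L 2741/2048 · min R 1371/1024 — 5483/4096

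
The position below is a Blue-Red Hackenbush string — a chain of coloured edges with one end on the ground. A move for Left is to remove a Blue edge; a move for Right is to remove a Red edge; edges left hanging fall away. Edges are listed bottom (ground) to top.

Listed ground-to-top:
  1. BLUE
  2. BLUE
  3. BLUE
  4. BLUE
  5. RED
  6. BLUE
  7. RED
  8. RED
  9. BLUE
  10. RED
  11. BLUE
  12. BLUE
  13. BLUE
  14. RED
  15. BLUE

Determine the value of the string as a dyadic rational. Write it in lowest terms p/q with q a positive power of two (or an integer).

Prefix values for BLUE BLUE BLUE BLUE RED BLUE RED RED BLUE RED BLUE BLUE BLUE RED BLUE via {L|R} + simplicity:
edge 1 of 15 (BLUE): { 0 | — } gives 1
edge 2 of 15 (BLUE): { 0 1 | — } gives 2
edge 3 of 15 (BLUE): { 0 1 2 | — } gives 3
edge 4 of 15 (BLUE): { 0 1 2 3 | — } gives 4
edge 5 of 15 (RED): { 0 1 2 3 | 4 } gives 7/2
edge 6 of 15 (BLUE): { 0 1 2 3 7/2 | 4 } gives 15/4
edge 7 of 15 (RED): { 0 1 2 3 7/2 | 15/4 4 } gives 29/8
edge 8 of 15 (RED): { 0 1 2 3 7/2 | 29/8 15/4 4 } gives 57/16
edge 9 of 15 (BLUE): { 0 1 2 3 7/2 57/16 | 29/8 15/4 4 } gives 115/32
edge 10 of 15 (RED): { 0 1 2 3 7/2 57/16 | 115/32 29/8 15/4 4 } gives 229/64
edge 11 of 15 (BLUE): { 0 1 2 3 7/2 57/16 229/64 | 115/32 29/8 15/4 4 } gives 459/128
edge 12 of 15 (BLUE): { 0 1 2 3 7/2 57/16 229/64 459/128 | 115/32 29/8 15/4 4 } gives 919/256
edge 13 of 15 (BLUE): { 0 1 2 3 7/2 57/16 229/64 459/128 919/256 | 115/32 29/8 15/4 4 } gives 1839/512
edge 14 of 15 (RED): { 0 1 2 3 7/2 57/16 229/64 459/128 919/256 | 1839/512 115/32 29/8 15/4 4 } gives 3677/1024
edge 15 of 15 (BLUE): { 0 1 2 3 7/2 57/16 229/64 459/128 919/256 3677/1024 | 1839/512 115/32 29/8 15/4 4 } gives 7355/2048

7355/2048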